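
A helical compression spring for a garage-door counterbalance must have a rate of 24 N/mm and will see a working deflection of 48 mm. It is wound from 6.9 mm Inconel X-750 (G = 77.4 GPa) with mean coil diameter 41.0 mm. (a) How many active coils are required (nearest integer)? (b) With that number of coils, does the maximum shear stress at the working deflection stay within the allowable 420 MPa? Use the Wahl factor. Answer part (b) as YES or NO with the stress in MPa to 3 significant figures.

(a) 13 coils; (b) NO, τ_max = 469 MPa

N_a = Gd⁴/(8D³k) = (77.4×10³)(6.9⁴)/(8·41.0³·24) = 13.26 → N_a = 13
Actual rate k = Gd⁴/(8D³·13) = 24.477 N/mm
Working load F = kδ = 24.477·48 = 1174.9 N
C = 41.0/6.9 = 5.9420; K_W = (4C−1)/(4C−4)+0.615/C = 1.2553
τ_max = K_W·8FD/(πd³) = 1.2553·373.4 = 468.71 MPa
τ_max > 420 MPa → exceeds allowable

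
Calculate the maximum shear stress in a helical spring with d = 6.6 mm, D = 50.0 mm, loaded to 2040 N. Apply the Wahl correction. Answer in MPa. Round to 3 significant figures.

1080 MPa

Spring index C = D/d = 50.0/6.6 = 7.5758
K_W = (4C−1)/(4C−4) + 0.615/C = 29.303/26.303 + 0.0812 = 1.1952
τ₀ = 8FD/(πd³) = 8·2040·50.0/(π·6.6³) = 816000/903.2 = 903.46 MPa
τ_max = K·τ₀ = 1.1952 × 903.46 = 1079.8 MPa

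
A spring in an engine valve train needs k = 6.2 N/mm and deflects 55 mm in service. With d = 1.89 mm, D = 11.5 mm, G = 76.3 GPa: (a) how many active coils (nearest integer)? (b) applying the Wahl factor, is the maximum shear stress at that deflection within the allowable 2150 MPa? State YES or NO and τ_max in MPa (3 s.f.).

(a) 13 coils; (b) YES, τ_max = 1830 MPa

N_a = Gd⁴/(8D³k) = (76.3×10³)(1.89⁴)/(8·11.5³·6.2) = 12.91 → N_a = 13
Actual rate k = Gd⁴/(8D³·13) = 6.1552 N/mm
Working load F = kδ = 6.1552·55 = 338.54 N
C = 11.5/1.89 = 6.0847; K_W = (4C−1)/(4C−4)+0.615/C = 1.2486
τ_max = K_W·8FD/(πd³) = 1.2486·1468.5 = 1833.5 MPa
τ_max ≤ 2150 MPa → acceptable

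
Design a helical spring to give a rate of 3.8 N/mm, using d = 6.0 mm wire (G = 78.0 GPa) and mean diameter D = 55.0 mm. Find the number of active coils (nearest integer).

N_a = Gd⁴/(8D³k) = (78.0×10³ × 6.0⁴)/(8 × 55.0³ × 3.8)
    = 1.01088e+08 / 5.0578e+06 = 19.99 → 20 coils

20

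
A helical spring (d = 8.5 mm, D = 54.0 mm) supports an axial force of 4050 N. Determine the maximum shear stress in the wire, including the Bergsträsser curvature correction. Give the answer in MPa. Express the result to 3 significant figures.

1110 MPa

Spring index C = D/d = 54.0/8.5 = 6.3529
K_B = (4C+2)/(4C−3) = 27.412/22.412 = 1.2231
τ₀ = 8FD/(πd³) = 8·4050·54.0/(π·8.5³) = 1.7496e+06/1929.3 = 906.84 MPa
τ_max = K·τ₀ = 1.2231 × 906.84 = 1109.2 MPa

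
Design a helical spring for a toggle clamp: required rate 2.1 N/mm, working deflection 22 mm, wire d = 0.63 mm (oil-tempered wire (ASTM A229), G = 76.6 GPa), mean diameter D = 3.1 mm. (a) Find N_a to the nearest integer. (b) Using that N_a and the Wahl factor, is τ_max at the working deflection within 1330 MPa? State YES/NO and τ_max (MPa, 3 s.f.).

N_a = Gd⁴/(8D³k) = (76.6×10³)(0.63⁴)/(8·3.1³·2.1) = 24.11 → N_a = 24
Actual rate k = Gd⁴/(8D³·24) = 2.1096 N/mm
Working load F = kδ = 2.1096·22 = 46.412 N
C = 3.1/0.63 = 4.9206; K_W = (4C−1)/(4C−4)+0.615/C = 1.3163
τ_max = K_W·8FD/(πd³) = 1.3163·1465.2 = 1928.7 MPa
τ_max > 1330 MPa → exceeds allowable

(a) 24 coils; (b) NO, τ_max = 1930 MPa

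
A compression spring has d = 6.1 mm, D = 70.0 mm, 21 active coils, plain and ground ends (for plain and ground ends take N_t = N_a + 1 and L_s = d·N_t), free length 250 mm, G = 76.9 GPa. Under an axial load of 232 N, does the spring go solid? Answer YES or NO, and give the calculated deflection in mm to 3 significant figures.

k = Gd⁴/(8D³N_a) = (76.9×10³)(6.1⁴)/(8·70.0³·21) = 1.8477 N/mm
N_t = 22; L_s = 6.1·22 = 134.2 mm; δ_solid = L₀ − L_s = 250 − 134.2 = 115.8 mm
δ = F/k = 232/1.8477 = 125.56 mm
δ ≥ δ_solid → spring goes solid

YES, δ = 126 mm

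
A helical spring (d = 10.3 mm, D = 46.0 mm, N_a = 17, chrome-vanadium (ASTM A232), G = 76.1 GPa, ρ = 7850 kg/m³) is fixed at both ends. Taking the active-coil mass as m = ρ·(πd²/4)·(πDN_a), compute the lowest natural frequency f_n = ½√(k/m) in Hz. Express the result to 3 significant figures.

k = Gd⁴/(8D³N_a) = (76.1×10³)(10.3⁴)/(8·46.0³·17) = 64.703 N/mm = 64703 N/m
Wire length L = πDN_a = π·46.0·17 = 2456.7 mm
m = ρ·(πd²/4)·L = 7850 × 83.323×10⁻⁶ m² × 2.4567 m = 1.6069 kg
f_n = ½√(k/m) = 0.5·√(64703/1.6069) = 0.5·√(40265) = 100.33 Hz

100 Hz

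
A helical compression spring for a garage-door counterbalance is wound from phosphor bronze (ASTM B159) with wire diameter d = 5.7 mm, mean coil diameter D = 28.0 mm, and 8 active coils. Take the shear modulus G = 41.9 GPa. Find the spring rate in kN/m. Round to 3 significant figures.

31.5 kN/m

k = Gd⁴/(8D³N_a) = (41.9×10³ × 5.7⁴) / (8 × 28.0³ × 8)
  = 4.42296e+07 / 1.40493e+06 = 31.482 N/mm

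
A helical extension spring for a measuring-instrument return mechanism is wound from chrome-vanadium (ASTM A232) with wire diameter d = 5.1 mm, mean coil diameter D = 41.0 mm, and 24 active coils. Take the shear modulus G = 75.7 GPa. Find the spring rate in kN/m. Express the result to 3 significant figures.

k = Gd⁴/(8D³N_a) = (75.7×10³ × 5.1⁴) / (8 × 41.0³ × 24)
  = 5.12126e+07 / 1.32328e+07 = 3.8701 N/mm

3.87 kN/m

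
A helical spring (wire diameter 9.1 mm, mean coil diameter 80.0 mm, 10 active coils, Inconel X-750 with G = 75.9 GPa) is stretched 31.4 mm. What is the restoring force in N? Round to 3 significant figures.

k = Gd⁴/(8D³N_a) = (75.9×10³)(9.1⁴)/(8·80.0³·10) = 12.707 N/mm
F = k·δ = 12.707 × 31.4 = 399 N

399 N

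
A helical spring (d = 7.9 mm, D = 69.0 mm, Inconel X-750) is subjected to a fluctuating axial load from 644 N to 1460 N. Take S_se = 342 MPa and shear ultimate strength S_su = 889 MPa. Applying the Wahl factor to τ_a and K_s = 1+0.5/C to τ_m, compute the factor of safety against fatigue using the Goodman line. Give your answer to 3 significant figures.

C = D/d = 69.0/7.9 = 8.7342; K_W = (4C−1)/(4C−4)+0.615/C = 1.1674; K_s = 1+0.5/C = 1.0572
F_a = (F_max−F_min)/2 = 408 N; F_m = (F_max+F_min)/2 = 1052 N
τ_a = K_W·8F_aD/(πd³) = 1.1674 × 145.4 = 169.74 MPa
τ_m = K_s·8F_mD/(πd³) = 1.0572 × 374.91 = 396.37 MPa
Goodman: 1/n_f = τ_a/S_se + τ_m/S_su = 169.74/342 + 396.37/889 = 0.49631 + 0.44586 = 0.94217
n_f = 1/0.94217 = 1.061

1.06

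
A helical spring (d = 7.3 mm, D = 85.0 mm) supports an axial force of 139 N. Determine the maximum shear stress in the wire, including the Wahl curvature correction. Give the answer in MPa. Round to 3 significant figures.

86.9 MPa

Spring index C = D/d = 85.0/7.3 = 11.6438
K_W = (4C−1)/(4C−4) + 0.615/C = 45.575/42.575 + 0.0528 = 1.1233
τ₀ = 8FD/(πd³) = 8·139·85.0/(π·7.3³) = 94520/1222.1 = 77.34 MPa
τ_max = K·τ₀ = 1.1233 × 77.34 = 86.875 MPa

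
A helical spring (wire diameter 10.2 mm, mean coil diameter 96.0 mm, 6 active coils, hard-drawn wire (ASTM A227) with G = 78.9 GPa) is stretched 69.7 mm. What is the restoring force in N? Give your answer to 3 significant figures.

1400 N

k = Gd⁴/(8D³N_a) = (78.9×10³)(10.2⁴)/(8·96.0³·6) = 20.11 N/mm
F = k·δ = 20.11 × 69.7 = 1401.7 N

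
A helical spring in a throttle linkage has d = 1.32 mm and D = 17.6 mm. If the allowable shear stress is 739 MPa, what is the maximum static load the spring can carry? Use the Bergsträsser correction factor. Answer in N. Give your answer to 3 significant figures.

C = D/d = 17.6/1.32 = 13.3333
K_B = (4C+2)/(4C−3) = 55.333/50.333 = 1.0993
τ_max = K·8FD/(πd³) → F_max = τ_allow·πd³/(8DK)
F_max = 739·π·1.32³/(8·17.6·1.0993) = 5339.7/154.79 = 34.497 N

34.5 N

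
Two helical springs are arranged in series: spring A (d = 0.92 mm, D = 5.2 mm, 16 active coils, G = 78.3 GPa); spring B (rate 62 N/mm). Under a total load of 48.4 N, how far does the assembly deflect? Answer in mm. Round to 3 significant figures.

16.3 mm

k_A = Gd⁴/(8D³N_a) = (78.3×10³)(0.92⁴)/(8·5.2³·16) = 3.1167 N/mm
Series: 1/k_eq = 1/3.1167 + 1/62 = 0.33698; k_eq = 2.9675 N/mm
δ = F/k_eq = 48.4/2.9675 = 16.31 mm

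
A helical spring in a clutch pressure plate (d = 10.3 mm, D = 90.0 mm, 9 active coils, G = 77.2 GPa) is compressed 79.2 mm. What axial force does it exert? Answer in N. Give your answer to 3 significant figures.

k = Gd⁴/(8D³N_a) = (77.2×10³)(10.3⁴)/(8·90.0³·9) = 16.554 N/mm
F = k·δ = 16.554 × 79.2 = 1311.1 N

1310 N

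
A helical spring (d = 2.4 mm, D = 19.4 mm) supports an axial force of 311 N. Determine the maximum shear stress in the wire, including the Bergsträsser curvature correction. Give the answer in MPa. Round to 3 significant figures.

Spring index C = D/d = 19.4/2.4 = 8.0833
K_B = (4C+2)/(4C−3) = 34.333/29.333 = 1.1705
τ₀ = 8FD/(πd³) = 8·311·19.4/(π·2.4³) = 48267.2/43.429 = 1111.4 MPa
τ_max = K·τ₀ = 1.1705 × 1111.4 = 1300.8 MPa

1300 MPa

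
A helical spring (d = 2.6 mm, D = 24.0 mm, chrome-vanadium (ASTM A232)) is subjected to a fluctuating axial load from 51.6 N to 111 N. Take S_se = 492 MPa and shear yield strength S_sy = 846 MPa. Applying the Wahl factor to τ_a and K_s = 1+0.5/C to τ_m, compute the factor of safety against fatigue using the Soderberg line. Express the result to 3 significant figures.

C = D/d = 24.0/2.6 = 9.2308; K_W = (4C−1)/(4C−4)+0.615/C = 1.1577; K_s = 1+0.5/C = 1.0542
F_a = (F_max−F_min)/2 = 29.7 N; F_m = (F_max+F_min)/2 = 81.3 N
τ_a = K_W·8F_aD/(πd³) = 1.1577 × 103.27 = 119.56 MPa
τ_m = K_s·8F_mD/(πd³) = 1.0542 × 282.7 = 298.01 MPa
Soderberg: 1/n_f = τ_a/S_se + τ_m/S_sy = 119.56/492 + 298.01/846 = 0.24302 + 0.35226 = 0.59527
n_f = 1/0.59527 = 1.68

1.68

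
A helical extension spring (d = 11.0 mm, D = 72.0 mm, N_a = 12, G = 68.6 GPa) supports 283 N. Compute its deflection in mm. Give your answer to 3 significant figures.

k = Gd⁴/(8D³N_a) = (68.6×10³)(11.0⁴)/(8·72.0³·12) = 28.03 N/mm
δ = F/k = 283 / 28.03 = 10.096 mm

10.1 mm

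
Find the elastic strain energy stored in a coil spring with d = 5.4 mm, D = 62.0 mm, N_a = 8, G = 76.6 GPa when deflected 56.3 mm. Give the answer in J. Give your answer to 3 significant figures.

6.77 J

k = Gd⁴/(8D³N_a) = (76.6×10³)(5.4⁴)/(8·62.0³·8) = 4.2702 N/mm
U = ½kδ² = 0.5 × 4.2702 × 56.3² = 6767.6 N·mm = 6.7676 J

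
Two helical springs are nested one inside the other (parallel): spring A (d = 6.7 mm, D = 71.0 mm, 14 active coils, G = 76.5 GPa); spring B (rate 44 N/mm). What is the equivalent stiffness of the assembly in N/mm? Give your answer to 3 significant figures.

47.8 N/mm

k_A = Gd⁴/(8D³N_a) = (76.5×10³)(6.7⁴)/(8·71.0³·14) = 3.8456 N/mm
Parallel: k_eq = 3.8456 + 44 = 47.846 N/mm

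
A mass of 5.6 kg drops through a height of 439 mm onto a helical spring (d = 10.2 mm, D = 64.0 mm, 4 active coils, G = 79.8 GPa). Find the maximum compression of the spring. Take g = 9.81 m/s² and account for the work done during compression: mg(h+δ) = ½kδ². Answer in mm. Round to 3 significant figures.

k = Gd⁴/(8D³N_a) = (79.8×10³)(10.2⁴)/(8·64.0³·4) = 102.97 N/mm
W = mg = 5.6 × 9.81 = 54.936 N
½kδ² − Wδ − Wh = 0 → δ = (W + √(W² + 2kWh))/k
δ = (54.936 + √(3018 + 4.96667e+06))/102.97 = (54.936 + 2229.3)/102.97 = 22.183 mm

22.2 mm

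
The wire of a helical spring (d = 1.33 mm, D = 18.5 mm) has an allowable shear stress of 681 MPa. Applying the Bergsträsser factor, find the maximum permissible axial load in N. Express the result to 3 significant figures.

C = D/d = 18.5/1.33 = 13.9098
K_B = (4C+2)/(4C−3) = 57.639/52.639 = 1.0950
τ_max = K·8FD/(πd³) → F_max = τ_allow·πd³/(8DK)
F_max = 681·π·1.33³/(8·18.5·1.0950) = 5033.3/162.06 = 31.059 N

31.1 N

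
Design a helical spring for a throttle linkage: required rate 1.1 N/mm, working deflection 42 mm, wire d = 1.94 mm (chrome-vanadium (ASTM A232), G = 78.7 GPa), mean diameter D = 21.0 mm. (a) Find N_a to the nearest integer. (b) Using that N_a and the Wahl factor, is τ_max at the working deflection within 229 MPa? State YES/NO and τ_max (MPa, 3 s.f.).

(a) 14 coils; (b) NO, τ_max = 375 MPa

N_a = Gd⁴/(8D³k) = (78.7×10³)(1.94⁴)/(8·21.0³·1.1) = 13.68 → N_a = 14
Actual rate k = Gd⁴/(8D³·14) = 1.0747 N/mm
Working load F = kδ = 1.0747·42 = 45.139 N
C = 21.0/1.94 = 10.8247; K_W = (4C−1)/(4C−4)+0.615/C = 1.1332
τ_max = K_W·8FD/(πd³) = 1.1332·330.6 = 374.63 MPa
τ_max > 229 MPa → exceeds allowable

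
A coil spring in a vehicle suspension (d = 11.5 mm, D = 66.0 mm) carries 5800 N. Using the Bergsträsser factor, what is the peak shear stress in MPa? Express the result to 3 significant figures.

Spring index C = D/d = 66.0/11.5 = 5.7391
K_B = (4C+2)/(4C−3) = 24.957/19.957 = 1.2505
τ₀ = 8FD/(πd³) = 8·5800·66.0/(π·11.5³) = 3.0624e+06/4778 = 640.94 MPa
τ_max = K·τ₀ = 1.2505 × 640.94 = 801.53 MPa

802 MPa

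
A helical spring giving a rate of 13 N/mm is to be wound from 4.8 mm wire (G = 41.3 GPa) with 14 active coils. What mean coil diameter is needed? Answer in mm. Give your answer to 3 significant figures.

D = (Gd⁴/(8N_a·k))^(1/3) = (41.3×10³·4.8⁴/(8·14·13))^(1/3)
  = (15057.5)^(1/3) = 24.6936 mm

24.7 mm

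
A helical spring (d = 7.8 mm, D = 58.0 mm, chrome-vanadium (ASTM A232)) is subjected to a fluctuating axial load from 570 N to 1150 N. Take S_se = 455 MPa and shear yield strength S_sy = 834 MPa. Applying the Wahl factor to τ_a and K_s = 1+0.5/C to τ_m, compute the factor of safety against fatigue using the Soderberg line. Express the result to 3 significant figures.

1.72

C = D/d = 58.0/7.8 = 7.4359; K_W = (4C−1)/(4C−4)+0.615/C = 1.1992; K_s = 1+0.5/C = 1.0672
F_a = (F_max−F_min)/2 = 290 N; F_m = (F_max+F_min)/2 = 860 N
τ_a = K_W·8F_aD/(πd³) = 1.1992 × 90.257 = 108.24 MPa
τ_m = K_s·8F_mD/(πd³) = 1.0672 × 267.66 = 285.66 MPa
Soderberg: 1/n_f = τ_a/S_se + τ_m/S_sy = 108.24/455 + 285.66/834 = 0.23789 + 0.34251 = 0.58041
n_f = 1/0.58041 = 1.723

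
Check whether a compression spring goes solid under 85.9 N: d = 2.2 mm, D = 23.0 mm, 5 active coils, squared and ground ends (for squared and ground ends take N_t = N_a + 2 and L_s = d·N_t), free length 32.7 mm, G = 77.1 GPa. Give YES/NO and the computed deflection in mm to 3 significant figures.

k = Gd⁴/(8D³N_a) = (77.1×10³)(2.2⁴)/(8·23.0³·5) = 3.7111 N/mm
N_t = 7; L_s = 2.2·7 = 15.4 mm; δ_solid = L₀ − L_s = 32.7 − 15.4 = 17.3 mm
δ = F/k = 85.9/3.7111 = 23.147 mm
δ ≥ δ_solid → spring goes solid

YES, δ = 23.1 mm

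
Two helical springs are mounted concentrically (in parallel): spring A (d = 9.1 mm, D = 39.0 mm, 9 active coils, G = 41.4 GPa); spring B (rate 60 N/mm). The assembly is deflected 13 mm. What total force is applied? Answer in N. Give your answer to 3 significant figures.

1640 N

k_A = Gd⁴/(8D³N_a) = (41.4×10³)(9.1⁴)/(8·39.0³·9) = 66.472 N/mm
Parallel: k_eq = 66.472 + 60 = 126.47 N/mm
F = k_eq·δ = 126.47·13 = 1644.1 N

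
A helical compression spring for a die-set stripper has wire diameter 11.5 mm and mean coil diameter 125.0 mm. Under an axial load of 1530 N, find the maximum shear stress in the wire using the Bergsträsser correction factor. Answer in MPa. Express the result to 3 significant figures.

Spring index C = D/d = 125.0/11.5 = 10.8696
K_B = (4C+2)/(4C−3) = 45.478/40.478 = 1.1235
τ₀ = 8FD/(πd³) = 8·1530·125.0/(π·11.5³) = 1.53e+06/4778 = 320.22 MPa
τ_max = K·τ₀ = 1.1235 × 320.22 = 359.77 MPa

360 MPa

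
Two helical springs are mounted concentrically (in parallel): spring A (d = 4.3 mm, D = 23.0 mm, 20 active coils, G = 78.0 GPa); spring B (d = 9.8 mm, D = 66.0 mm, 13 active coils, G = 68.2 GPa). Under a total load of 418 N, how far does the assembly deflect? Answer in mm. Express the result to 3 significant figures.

k_A = Gd⁴/(8D³N_a) = (78.0×10³)(4.3⁴)/(8·23.0³·20) = 13.698 N/mm
k_B = Gd⁴/(8D³N_a) = (68.2×10³)(9.8⁴)/(8·66.0³·13) = 21.039 N/mm
Parallel: k_eq = 13.698 + 21.039 = 34.737 N/mm
δ = F/k_eq = 418/34.737 = 12.033 mm

12.0 mm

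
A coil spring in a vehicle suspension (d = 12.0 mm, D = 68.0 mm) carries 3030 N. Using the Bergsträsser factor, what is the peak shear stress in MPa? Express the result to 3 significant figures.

381 MPa

Spring index C = D/d = 68.0/12.0 = 5.6667
K_B = (4C+2)/(4C−3) = 24.667/19.667 = 1.2542
τ₀ = 8FD/(πd³) = 8·3030·68.0/(π·12.0³) = 1.64832e+06/5428.7 = 303.63 MPa
τ_max = K·τ₀ = 1.2542 × 303.63 = 380.83 MPa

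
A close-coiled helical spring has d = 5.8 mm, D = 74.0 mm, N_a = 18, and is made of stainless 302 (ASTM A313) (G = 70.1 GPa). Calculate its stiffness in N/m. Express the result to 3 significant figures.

1360 N/m

k = Gd⁴/(8D³N_a) = (70.1×10³ × 5.8⁴) / (8 × 74.0³ × 18)
  = 7.93286e+07 / 5.83523e+07 = 1.3595 N/mm = 1359.5 N/m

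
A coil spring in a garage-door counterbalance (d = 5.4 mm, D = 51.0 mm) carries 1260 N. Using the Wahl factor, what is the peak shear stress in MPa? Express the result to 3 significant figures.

1200 MPa

Spring index C = D/d = 51.0/5.4 = 9.4444
K_W = (4C−1)/(4C−4) + 0.615/C = 36.778/33.778 + 0.0651 = 1.1539
τ₀ = 8FD/(πd³) = 8·1260·51.0/(π·5.4³) = 514080/494.69 = 1039.2 MPa
τ_max = K·τ₀ = 1.1539 × 1039.2 = 1199.2 MPa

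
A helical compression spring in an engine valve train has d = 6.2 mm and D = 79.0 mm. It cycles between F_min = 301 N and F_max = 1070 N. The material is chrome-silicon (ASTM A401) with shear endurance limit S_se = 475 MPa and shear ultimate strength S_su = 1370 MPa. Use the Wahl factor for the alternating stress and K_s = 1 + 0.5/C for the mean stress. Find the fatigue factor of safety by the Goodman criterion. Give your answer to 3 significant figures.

C = D/d = 79.0/6.2 = 12.7419; K_W = (4C−1)/(4C−4)+0.615/C = 1.1121; K_s = 1+0.5/C = 1.0392
F_a = (F_max−F_min)/2 = 384.5 N; F_m = (F_max+F_min)/2 = 685.5 N
τ_a = K_W·8F_aD/(πd³) = 1.1121 × 324.56 = 360.95 MPa
τ_m = K_s·8F_mD/(πd³) = 1.0392 × 578.63 = 601.33 MPa
Goodman: 1/n_f = τ_a/S_se + τ_m/S_su = 360.95/475 + 601.33/1370 = 0.75990 + 0.43893 = 1.1988
n_f = 1/1.1988 = 0.8341

0.834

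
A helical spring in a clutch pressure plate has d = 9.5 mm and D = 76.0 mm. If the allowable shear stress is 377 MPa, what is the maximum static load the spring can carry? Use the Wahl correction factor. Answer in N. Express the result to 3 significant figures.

1410 N

C = D/d = 76.0/9.5 = 8.0000
K_W = (4C−1)/(4C−4) + 0.615/C = 31.000/28.000 + 0.0769 = 1.1840
τ_max = K·8FD/(πd³) → F_max = τ_allow·πd³/(8DK)
F_max = 377·π·9.5³/(8·76.0·1.1840) = 1.0155e+06/719.88 = 1410.6 N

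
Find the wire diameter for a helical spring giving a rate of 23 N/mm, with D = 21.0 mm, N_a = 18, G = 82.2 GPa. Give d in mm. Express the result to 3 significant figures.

d = (8D³N_a·k / G)^(1/4) = (8·21.0³·18·23 / (82.2×10³))^0.25
  = (373.14)^0.25 = 4.3951 mm

4.40 mm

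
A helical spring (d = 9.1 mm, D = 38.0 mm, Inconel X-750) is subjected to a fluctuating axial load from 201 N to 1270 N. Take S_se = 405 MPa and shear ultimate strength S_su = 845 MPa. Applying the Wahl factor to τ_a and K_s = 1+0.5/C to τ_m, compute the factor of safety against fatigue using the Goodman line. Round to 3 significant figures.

2.78

C = D/d = 38.0/9.1 = 4.1758; K_W = (4C−1)/(4C−4)+0.615/C = 1.3834; K_s = 1+0.5/C = 1.1197
F_a = (F_max−F_min)/2 = 534.5 N; F_m = (F_max+F_min)/2 = 735.5 N
τ_a = K_W·8F_aD/(πd³) = 1.3834 × 68.635 = 94.952 MPa
τ_m = K_s·8F_mD/(πd³) = 1.1197 × 94.446 = 105.75 MPa
Goodman: 1/n_f = τ_a/S_se + τ_m/S_su = 94.952/405 + 105.75/845 = 0.23445 + 0.12515 = 0.3596
n_f = 1/0.3596 = 2.781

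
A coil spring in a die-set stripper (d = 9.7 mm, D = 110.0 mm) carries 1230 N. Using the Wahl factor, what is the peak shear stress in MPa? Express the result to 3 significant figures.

425 MPa

Spring index C = D/d = 110.0/9.7 = 11.3402
K_W = (4C−1)/(4C−4) + 0.615/C = 44.361/41.361 + 0.0542 = 1.1268
τ₀ = 8FD/(πd³) = 8·1230·110.0/(π·9.7³) = 1.0824e+06/2867.2 = 377.5 MPa
τ_max = K·τ₀ = 1.1268 × 377.5 = 425.36 MPa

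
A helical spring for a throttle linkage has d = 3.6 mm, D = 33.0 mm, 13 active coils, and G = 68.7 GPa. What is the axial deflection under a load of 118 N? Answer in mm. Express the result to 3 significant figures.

38.2 mm

k = Gd⁴/(8D³N_a) = (68.7×10³)(3.6⁴)/(8·33.0³·13) = 3.0874 N/mm
δ = F/k = 118 / 3.0874 = 38.22 mm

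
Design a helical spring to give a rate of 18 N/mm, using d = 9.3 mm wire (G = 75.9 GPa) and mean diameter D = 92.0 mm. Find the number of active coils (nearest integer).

N_a = Gd⁴/(8D³k) = (75.9×10³ × 9.3⁴)/(8 × 92.0³ × 18)
    = 5.67771e+08 / 1.12131e+08 = 5.063 → 5 coils

5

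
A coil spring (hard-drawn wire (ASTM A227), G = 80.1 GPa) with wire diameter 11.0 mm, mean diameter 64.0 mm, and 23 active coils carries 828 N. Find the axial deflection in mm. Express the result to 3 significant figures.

34.1 mm

k = Gd⁴/(8D³N_a) = (80.1×10³)(11.0⁴)/(8·64.0³·23) = 24.313 N/mm
δ = F/k = 828 / 24.313 = 34.055 mm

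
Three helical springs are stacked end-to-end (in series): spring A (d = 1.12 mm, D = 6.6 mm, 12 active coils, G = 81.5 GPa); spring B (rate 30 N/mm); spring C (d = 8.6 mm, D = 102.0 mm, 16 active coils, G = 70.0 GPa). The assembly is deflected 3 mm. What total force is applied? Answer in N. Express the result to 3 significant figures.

4.97 N

k_A = Gd⁴/(8D³N_a) = (81.5×10³)(1.12⁴)/(8·6.6³·12) = 4.6465 N/mm
k_C = Gd⁴/(8D³N_a) = (70.0×10³)(8.6⁴)/(8·102.0³·16) = 2.8189 N/mm
Series: 1/k_eq = 1/4.6465 + 1/30 + 1/2.8189 = 0.6033; k_eq = 1.6576 N/mm
F = k_eq·δ = 1.6576·3 = 4.9727 N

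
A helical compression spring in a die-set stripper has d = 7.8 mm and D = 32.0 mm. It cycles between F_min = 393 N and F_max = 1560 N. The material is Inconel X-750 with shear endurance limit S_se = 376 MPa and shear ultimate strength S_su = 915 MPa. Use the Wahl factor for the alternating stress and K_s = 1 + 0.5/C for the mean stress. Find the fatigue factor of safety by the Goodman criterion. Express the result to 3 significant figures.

1.73

C = D/d = 32.0/7.8 = 4.1026; K_W = (4C−1)/(4C−4)+0.615/C = 1.3916; K_s = 1+0.5/C = 1.1219
F_a = (F_max−F_min)/2 = 583.5 N; F_m = (F_max+F_min)/2 = 976.5 N
τ_a = K_W·8F_aD/(πd³) = 1.3916 × 100.2 = 139.44 MPa
τ_m = K_s·8F_mD/(πd³) = 1.1219 × 167.68 = 188.11 MPa
Goodman: 1/n_f = τ_a/S_se + τ_m/S_su = 139.44/376 + 188.11/915 = 0.37084 + 0.20559 = 0.57643
n_f = 1/0.57643 = 1.735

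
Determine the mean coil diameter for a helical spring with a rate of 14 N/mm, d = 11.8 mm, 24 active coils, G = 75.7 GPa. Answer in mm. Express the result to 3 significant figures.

D = (Gd⁴/(8N_a·k))^(1/3) = (75.7×10³·11.8⁴/(8·24·14))^(1/3)
  = (546003)^(1/3) = 81.7331 mm

81.7 mm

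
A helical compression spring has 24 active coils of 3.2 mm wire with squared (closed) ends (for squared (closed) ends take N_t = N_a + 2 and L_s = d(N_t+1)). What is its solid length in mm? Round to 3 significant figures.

86.4 mm

squared (closed) ends: N_t = N_a + 2 = 24 + 2 = 26
L_s = d·(N_t+1) = 3.2 × 27 = 86.4 mm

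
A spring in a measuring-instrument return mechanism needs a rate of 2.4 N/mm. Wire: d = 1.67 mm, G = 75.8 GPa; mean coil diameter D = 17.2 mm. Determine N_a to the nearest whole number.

6

N_a = Gd⁴/(8D³k) = (75.8×10³ × 1.67⁴)/(8 × 17.2³ × 2.4)
    = 589570 / 97698.2 = 6.035 → 6 coils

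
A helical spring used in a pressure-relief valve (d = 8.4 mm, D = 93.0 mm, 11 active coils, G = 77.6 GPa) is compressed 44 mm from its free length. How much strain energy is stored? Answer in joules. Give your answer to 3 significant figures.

k = Gd⁴/(8D³N_a) = (77.6×10³)(8.4⁴)/(8·93.0³·11) = 5.4582 N/mm
U = ½kδ² = 0.5 × 5.4582 × 44² = 5283.5 N·mm = 5.2835 J

5.28 J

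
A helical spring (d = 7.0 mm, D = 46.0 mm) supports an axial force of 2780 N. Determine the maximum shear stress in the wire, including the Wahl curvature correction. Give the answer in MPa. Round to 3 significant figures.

1170 MPa

Spring index C = D/d = 46.0/7.0 = 6.5714
K_W = (4C−1)/(4C−4) + 0.615/C = 25.286/22.286 + 0.0936 = 1.2282
τ₀ = 8FD/(πd³) = 8·2780·46.0/(π·7.0³) = 1.02304e+06/1077.6 = 949.4 MPa
τ_max = K·τ₀ = 1.2282 × 949.4 = 1166.1 MPa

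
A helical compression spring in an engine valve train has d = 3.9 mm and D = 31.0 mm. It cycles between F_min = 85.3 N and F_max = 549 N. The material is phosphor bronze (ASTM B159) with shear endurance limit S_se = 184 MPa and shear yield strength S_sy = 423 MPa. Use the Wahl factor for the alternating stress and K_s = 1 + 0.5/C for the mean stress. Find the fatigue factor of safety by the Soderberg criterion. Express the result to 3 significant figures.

0.328

C = D/d = 31.0/3.9 = 7.9487; K_W = (4C−1)/(4C−4)+0.615/C = 1.1853; K_s = 1+0.5/C = 1.0629
F_a = (F_max−F_min)/2 = 231.85 N; F_m = (F_max+F_min)/2 = 317.15 N
τ_a = K_W·8F_aD/(πd³) = 1.1853 × 308.54 = 365.72 MPa
τ_m = K_s·8F_mD/(πd³) = 1.0629 × 422.06 = 448.61 MPa
Soderberg: 1/n_f = τ_a/S_se + τ_m/S_sy = 365.72/184 + 448.61/423 = 1.98759 + 1.06054 = 3.0481
n_f = 1/3.0481 = 0.3281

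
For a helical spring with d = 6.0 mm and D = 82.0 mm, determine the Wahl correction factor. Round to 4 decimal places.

C = D/d = 82.0/6.0 = 13.6667
K_W = (4C−1)/(4C−4) + 0.615/C = 53.667/50.667 + 0.0450 = 1.1042

1.1042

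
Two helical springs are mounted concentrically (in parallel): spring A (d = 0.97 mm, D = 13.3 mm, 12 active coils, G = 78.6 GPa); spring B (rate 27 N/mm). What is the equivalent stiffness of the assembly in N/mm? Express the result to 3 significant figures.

27.3 N/mm

k_A = Gd⁴/(8D³N_a) = (78.6×10³)(0.97⁴)/(8·13.3³·12) = 0.30809 N/mm
Parallel: k_eq = 0.30809 + 27 = 27.308 N/mm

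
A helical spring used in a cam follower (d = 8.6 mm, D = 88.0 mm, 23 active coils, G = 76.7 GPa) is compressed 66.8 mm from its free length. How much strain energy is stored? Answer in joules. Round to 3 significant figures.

k = Gd⁴/(8D³N_a) = (76.7×10³)(8.6⁴)/(8·88.0³·23) = 3.346 N/mm
U = ½kδ² = 0.5 × 3.346 × 66.8² = 7465.3 N·mm = 7.4653 J

7.47 J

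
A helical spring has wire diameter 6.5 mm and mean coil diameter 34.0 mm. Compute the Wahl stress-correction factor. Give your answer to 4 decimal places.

1.2948

C = D/d = 34.0/6.5 = 5.2308
K_W = (4C−1)/(4C−4) + 0.615/C = 19.923/16.923 + 0.1176 = 1.2948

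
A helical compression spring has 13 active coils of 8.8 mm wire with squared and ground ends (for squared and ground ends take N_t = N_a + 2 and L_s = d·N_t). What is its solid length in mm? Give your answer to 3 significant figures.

132 mm

squared and ground ends: N_t = N_a + 2 = 13 + 2 = 15
L_s = d·N_t = 8.8 × 15 = 132 mm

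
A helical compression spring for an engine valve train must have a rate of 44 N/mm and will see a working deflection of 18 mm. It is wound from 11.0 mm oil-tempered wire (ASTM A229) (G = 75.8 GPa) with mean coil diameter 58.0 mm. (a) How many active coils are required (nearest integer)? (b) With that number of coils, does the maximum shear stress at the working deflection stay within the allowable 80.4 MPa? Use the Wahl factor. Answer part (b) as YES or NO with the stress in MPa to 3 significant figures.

N_a = Gd⁴/(8D³k) = (75.8×10³)(11.0⁴)/(8·58.0³·44) = 16.16 → N_a = 16
Actual rate k = Gd⁴/(8D³·16) = 44.437 N/mm
Working load F = kδ = 44.437·18 = 799.87 N
C = 58.0/11.0 = 5.2727; K_W = (4C−1)/(4C−4)+0.615/C = 1.2922
τ_max = K_W·8FD/(πd³) = 1.2922·88.758 = 114.69 MPa
τ_max > 80.4 MPa → exceeds allowable

(a) 16 coils; (b) NO, τ_max = 115 MPa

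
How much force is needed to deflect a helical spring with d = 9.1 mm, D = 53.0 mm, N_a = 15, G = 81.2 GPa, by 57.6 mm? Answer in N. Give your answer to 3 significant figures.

k = Gd⁴/(8D³N_a) = (81.2×10³)(9.1⁴)/(8·53.0³·15) = 31.168 N/mm
F = k·δ = 31.168 × 57.6 = 1795.3 N

1800 N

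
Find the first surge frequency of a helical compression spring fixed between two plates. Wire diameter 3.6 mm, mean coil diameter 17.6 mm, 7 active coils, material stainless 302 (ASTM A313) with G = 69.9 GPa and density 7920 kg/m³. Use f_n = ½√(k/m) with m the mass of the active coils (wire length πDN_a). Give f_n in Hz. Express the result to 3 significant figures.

555 Hz

k = Gd⁴/(8D³N_a) = (69.9×10³)(3.6⁴)/(8·17.6³·7) = 38.456 N/mm = 38456 N/m
Wire length L = πDN_a = π·17.6·7 = 387.04 mm
m = ρ·(πd²/4)·L = 7920 × 10.179×10⁻⁶ m² × 0.38704 m = 0.031202 kg
f_n = ½√(k/m) = 0.5·√(38456/0.031202) = 0.5·√(1.2325e+06) = 555.09 Hz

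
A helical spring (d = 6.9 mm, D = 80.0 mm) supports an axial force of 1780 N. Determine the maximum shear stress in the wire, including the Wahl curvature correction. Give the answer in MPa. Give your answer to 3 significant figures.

Spring index C = D/d = 80.0/6.9 = 11.5942
K_W = (4C−1)/(4C−4) + 0.615/C = 45.377/42.377 + 0.0530 = 1.1238
τ₀ = 8FD/(πd³) = 8·1780·80.0/(π·6.9³) = 1.1392e+06/1032 = 1103.8 MPa
τ_max = K·τ₀ = 1.1238 × 1103.8 = 1240.5 MPa

1240 MPa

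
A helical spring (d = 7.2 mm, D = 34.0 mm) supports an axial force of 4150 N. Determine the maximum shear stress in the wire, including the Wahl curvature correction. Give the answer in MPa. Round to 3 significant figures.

1280 MPa

Spring index C = D/d = 34.0/7.2 = 4.7222
K_W = (4C−1)/(4C−4) + 0.615/C = 17.889/14.889 + 0.1302 = 1.3317
τ₀ = 8FD/(πd³) = 8·4150·34.0/(π·7.2³) = 1.1288e+06/1172.6 = 962.65 MPa
τ_max = K·τ₀ = 1.3317 × 962.65 = 1282 MPa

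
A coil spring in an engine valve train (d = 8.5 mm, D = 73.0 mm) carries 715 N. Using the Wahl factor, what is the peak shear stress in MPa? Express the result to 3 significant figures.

253 MPa

Spring index C = D/d = 73.0/8.5 = 8.5882
K_W = (4C−1)/(4C−4) + 0.615/C = 33.353/30.353 + 0.0716 = 1.1704
τ₀ = 8FD/(πd³) = 8·715·73.0/(π·8.5³) = 417560/1929.3 = 216.43 MPa
τ_max = K·τ₀ = 1.1704 × 216.43 = 253.32 MPa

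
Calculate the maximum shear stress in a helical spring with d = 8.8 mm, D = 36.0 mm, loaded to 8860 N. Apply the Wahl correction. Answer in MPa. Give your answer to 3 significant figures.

1660 MPa

Spring index C = D/d = 36.0/8.8 = 4.0909
K_W = (4C−1)/(4C−4) + 0.615/C = 15.364/12.364 + 0.1503 = 1.3930
τ₀ = 8FD/(πd³) = 8·8860·36.0/(π·8.8³) = 2.55168e+06/2140.9 = 1191.9 MPa
τ_max = K·τ₀ = 1.3930 × 1191.9 = 1660.2 MPa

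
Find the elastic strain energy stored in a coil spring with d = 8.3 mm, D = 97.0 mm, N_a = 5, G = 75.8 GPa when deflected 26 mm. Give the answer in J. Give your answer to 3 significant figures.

3.33 J

k = Gd⁴/(8D³N_a) = (75.8×10³)(8.3⁴)/(8·97.0³·5) = 9.8539 N/mm
U = ½kδ² = 0.5 × 9.8539 × 26² = 3330.6 N·mm = 3.3306 J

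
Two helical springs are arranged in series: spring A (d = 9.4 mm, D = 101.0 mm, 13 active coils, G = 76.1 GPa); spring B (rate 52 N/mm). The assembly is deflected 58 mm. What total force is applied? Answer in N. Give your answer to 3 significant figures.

k_A = Gd⁴/(8D³N_a) = (76.1×10³)(9.4⁴)/(8·101.0³·13) = 5.545 N/mm
Series: 1/k_eq = 1/5.545 + 1/52 = 0.19957; k_eq = 5.0107 N/mm
F = k_eq·δ = 5.0107·58 = 290.62 N

291 N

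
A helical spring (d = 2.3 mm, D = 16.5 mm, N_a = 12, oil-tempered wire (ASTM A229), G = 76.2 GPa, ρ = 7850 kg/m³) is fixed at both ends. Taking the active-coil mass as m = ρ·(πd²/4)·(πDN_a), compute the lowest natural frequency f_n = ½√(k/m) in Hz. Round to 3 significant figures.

k = Gd⁴/(8D³N_a) = (76.2×10³)(2.3⁴)/(8·16.5³·12) = 4.9447 N/mm = 4944.7 N/m
Wire length L = πDN_a = π·16.5·12 = 622.04 mm
m = ρ·(πd²/4)·L = 7850 × 4.1548×10⁻⁶ m² × 0.62204 m = 0.020288 kg
f_n = ½√(k/m) = 0.5·√(4944.7/0.020288) = 0.5·√(2.4373e+05) = 246.85 Hz

247 Hz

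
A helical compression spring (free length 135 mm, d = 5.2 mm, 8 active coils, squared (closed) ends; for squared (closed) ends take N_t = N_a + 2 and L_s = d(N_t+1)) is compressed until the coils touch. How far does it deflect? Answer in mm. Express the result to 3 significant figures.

N_t = 10; L_s = 5.2·11 = 57.2 mm
δ_solid = L₀ − L_s = 135 − 57.2 = 77.8 mm

77.8 mm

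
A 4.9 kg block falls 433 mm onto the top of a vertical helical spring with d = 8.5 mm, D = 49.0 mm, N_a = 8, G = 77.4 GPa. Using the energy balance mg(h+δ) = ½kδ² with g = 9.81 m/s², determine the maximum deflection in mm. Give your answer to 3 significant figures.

k = Gd⁴/(8D³N_a) = (77.4×10³)(8.5⁴)/(8·49.0³·8) = 53.66 N/mm
W = mg = 4.9 × 9.81 = 48.069 N
½kδ² − Wδ − Wh = 0 → δ = (W + √(W² + 2kWh))/k
δ = (48.069 + √(2310.6 + 2.23373e+06))/53.66 = (48.069 + 1495.3)/53.66 = 28.763 mm

28.8 mm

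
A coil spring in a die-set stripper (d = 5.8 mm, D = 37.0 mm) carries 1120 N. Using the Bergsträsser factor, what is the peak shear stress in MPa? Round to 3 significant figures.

661 MPa

Spring index C = D/d = 37.0/5.8 = 6.3793
K_B = (4C+2)/(4C−3) = 27.517/22.517 = 1.2221
τ₀ = 8FD/(πd³) = 8·1120·37.0/(π·5.8³) = 331520/612.96 = 540.85 MPa
τ_max = K·τ₀ = 1.2221 × 540.85 = 660.95 MPa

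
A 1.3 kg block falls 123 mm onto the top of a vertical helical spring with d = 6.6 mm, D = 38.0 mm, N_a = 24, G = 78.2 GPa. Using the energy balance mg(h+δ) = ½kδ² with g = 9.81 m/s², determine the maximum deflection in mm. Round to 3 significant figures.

15.9 mm

k = Gd⁴/(8D³N_a) = (78.2×10³)(6.6⁴)/(8·38.0³·24) = 14.084 N/mm
W = mg = 1.3 × 9.81 = 12.753 N
½kδ² − Wδ − Wh = 0 → δ = (W + √(W² + 2kWh))/k
δ = (12.753 + √(162.64 + 44185.3))/14.084 = (12.753 + 210.59)/14.084 = 15.858 mm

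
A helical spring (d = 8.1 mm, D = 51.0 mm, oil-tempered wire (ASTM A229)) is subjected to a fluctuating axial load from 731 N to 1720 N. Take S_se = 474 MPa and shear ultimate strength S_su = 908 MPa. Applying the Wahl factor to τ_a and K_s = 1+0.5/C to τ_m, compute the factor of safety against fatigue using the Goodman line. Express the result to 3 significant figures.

1.49

C = D/d = 51.0/8.1 = 6.2963; K_W = (4C−1)/(4C−4)+0.615/C = 1.2393; K_s = 1+0.5/C = 1.0794
F_a = (F_max−F_min)/2 = 494.5 N; F_m = (F_max+F_min)/2 = 1225.5 N
τ_a = K_W·8F_aD/(πd³) = 1.2393 × 120.84 = 149.76 MPa
τ_m = K_s·8F_mD/(πd³) = 1.0794 × 299.48 = 323.26 MPa
Goodman: 1/n_f = τ_a/S_se + τ_m/S_su = 149.76/474 + 323.26/908 = 0.31595 + 0.35602 = 0.67196
n_f = 1/0.67196 = 1.488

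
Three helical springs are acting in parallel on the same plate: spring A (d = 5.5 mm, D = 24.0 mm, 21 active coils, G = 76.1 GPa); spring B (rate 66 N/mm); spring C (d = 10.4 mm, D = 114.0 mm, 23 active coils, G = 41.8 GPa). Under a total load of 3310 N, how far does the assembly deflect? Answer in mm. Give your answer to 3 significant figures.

33.9 mm

k_A = Gd⁴/(8D³N_a) = (76.1×10³)(5.5⁴)/(8·24.0³·21) = 29.984 N/mm
k_C = Gd⁴/(8D³N_a) = (41.8×10³)(10.4⁴)/(8·114.0³·23) = 1.7938 N/mm
Parallel: k_eq = 29.984 + 66 + 1.7938 = 97.778 N/mm
δ = F/k_eq = 3310/97.778 = 33.852 mm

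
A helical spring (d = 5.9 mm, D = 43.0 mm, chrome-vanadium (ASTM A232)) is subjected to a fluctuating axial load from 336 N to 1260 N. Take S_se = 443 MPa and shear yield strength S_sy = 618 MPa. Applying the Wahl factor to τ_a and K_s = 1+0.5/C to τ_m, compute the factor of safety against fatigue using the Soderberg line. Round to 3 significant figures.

C = D/d = 43.0/5.9 = 7.2881; K_W = (4C−1)/(4C−4)+0.615/C = 1.2037; K_s = 1+0.5/C = 1.0686
F_a = (F_max−F_min)/2 = 462 N; F_m = (F_max+F_min)/2 = 798 N
τ_a = K_W·8F_aD/(πd³) = 1.2037 × 246.32 = 296.48 MPa
τ_m = K_s·8F_mD/(πd³) = 1.0686 × 425.46 = 454.65 MPa
Soderberg: 1/n_f = τ_a/S_se + τ_m/S_sy = 296.48/443 + 454.65/618 = 0.66926 + 0.73567 = 1.4049
n_f = 1/1.4049 = 0.7118

0.712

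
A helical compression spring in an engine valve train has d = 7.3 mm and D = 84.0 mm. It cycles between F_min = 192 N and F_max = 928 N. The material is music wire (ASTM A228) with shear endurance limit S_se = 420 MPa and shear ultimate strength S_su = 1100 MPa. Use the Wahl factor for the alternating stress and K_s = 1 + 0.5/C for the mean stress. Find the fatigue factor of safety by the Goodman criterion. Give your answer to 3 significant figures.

1.20

C = D/d = 84.0/7.3 = 11.5068; K_W = (4C−1)/(4C−4)+0.615/C = 1.1248; K_s = 1+0.5/C = 1.0435
F_a = (F_max−F_min)/2 = 368 N; F_m = (F_max+F_min)/2 = 560 N
τ_a = K_W·8F_aD/(πd³) = 1.1248 × 202.35 = 227.61 MPa
τ_m = K_s·8F_mD/(πd³) = 1.0435 × 307.92 = 321.3 MPa
Goodman: 1/n_f = τ_a/S_se + τ_m/S_su = 227.61/420 + 321.3/1100 = 0.54192 + 0.29209 = 0.83401
n_f = 1/0.83401 = 1.199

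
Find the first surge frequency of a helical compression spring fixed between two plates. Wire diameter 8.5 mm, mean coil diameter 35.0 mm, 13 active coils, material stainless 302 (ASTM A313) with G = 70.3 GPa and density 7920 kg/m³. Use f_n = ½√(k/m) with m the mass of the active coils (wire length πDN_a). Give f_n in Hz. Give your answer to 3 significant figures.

179 Hz

k = Gd⁴/(8D³N_a) = (70.3×10³)(8.5⁴)/(8·35.0³·13) = 82.299 N/mm = 82299 N/m
Wire length L = πDN_a = π·35.0·13 = 1429.4 mm
m = ρ·(πd²/4)·L = 7920 × 56.745×10⁻⁶ m² × 1.4294 m = 0.64241 kg
f_n = ½√(k/m) = 0.5·√(82299/0.64241) = 0.5·√(1.2811e+05) = 178.96 Hz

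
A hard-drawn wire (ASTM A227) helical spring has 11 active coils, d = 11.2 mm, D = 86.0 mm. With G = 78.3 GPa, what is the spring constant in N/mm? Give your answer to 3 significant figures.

k = Gd⁴/(8D³N_a) = (78.3×10³ × 11.2⁴) / (8 × 86.0³ × 11)
  = 1.23207e+09 / 5.59729e+07 = 22.012 N/mm

22.0 N/mm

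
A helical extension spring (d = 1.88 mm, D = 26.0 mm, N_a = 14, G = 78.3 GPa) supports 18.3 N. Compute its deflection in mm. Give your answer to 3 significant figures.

k = Gd⁴/(8D³N_a) = (78.3×10³)(1.88⁴)/(8·26.0³·14) = 0.49688 N/mm
δ = F/k = 18.3 / 0.49688 = 36.83 mm

36.8 mm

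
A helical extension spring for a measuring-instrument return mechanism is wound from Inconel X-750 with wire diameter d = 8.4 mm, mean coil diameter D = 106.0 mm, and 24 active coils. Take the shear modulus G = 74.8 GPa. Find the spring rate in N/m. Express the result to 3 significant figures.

1630 N/m

k = Gd⁴/(8D³N_a) = (74.8×10³ × 8.4⁴) / (8 × 106.0³ × 24)
  = 3.72408e+08 / 2.28675e+08 = 1.6285 N/mm = 1628.5 N/m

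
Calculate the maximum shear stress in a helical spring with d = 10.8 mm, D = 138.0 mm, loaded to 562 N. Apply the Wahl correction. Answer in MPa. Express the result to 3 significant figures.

Spring index C = D/d = 138.0/10.8 = 12.7778
K_W = (4C−1)/(4C−4) + 0.615/C = 50.111/47.111 + 0.0481 = 1.1118
τ₀ = 8FD/(πd³) = 8·562·138.0/(π·10.8³) = 620448/3957.5 = 156.78 MPa
τ_max = K·τ₀ = 1.1118 × 156.78 = 174.31 MPa

174 MPa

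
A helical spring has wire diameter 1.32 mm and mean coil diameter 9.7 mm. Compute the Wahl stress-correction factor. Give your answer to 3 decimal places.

1.202

C = D/d = 9.7/1.32 = 7.3485
K_W = (4C−1)/(4C−4) + 0.615/C = 28.394/25.394 + 0.0837 = 1.2018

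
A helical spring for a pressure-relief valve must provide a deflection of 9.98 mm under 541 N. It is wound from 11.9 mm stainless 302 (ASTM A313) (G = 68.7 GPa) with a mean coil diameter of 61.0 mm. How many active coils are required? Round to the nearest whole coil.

Required rate k = F/δ = 541/9.98 = 54.208 N/mm
N_a = Gd⁴/(8D³k) = (68.7×10³ × 11.9⁴)/(8 × 61.0³ × 54.208)
    = 1.37767e+09 / 9.84342e+07 = 14 → 14 coils

14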